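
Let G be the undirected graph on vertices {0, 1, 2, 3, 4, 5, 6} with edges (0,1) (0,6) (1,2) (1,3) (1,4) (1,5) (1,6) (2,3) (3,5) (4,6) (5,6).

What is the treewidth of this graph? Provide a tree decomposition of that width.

The largest bag has 3 vertices, giving width 2; this decomposition certifies tw(G) ≤ 2. On the other hand G contains the 3-clique {1, 2, 3}. A clique must lie in a single bag of any decomposition, so no decomposition can have width below 2. Combining the bounds, tw(G) = 2.

Treewidth 2.
One such decomposition:
Bags: B1 = {1, 5, 6}  B2 = {0, 1, 6}  B3 = {1, 3, 5}  B4 = {1, 4, 6}  B5 = {1, 2, 3}
Tree: B1–B2, B1–B3, B2–B4, B3–B5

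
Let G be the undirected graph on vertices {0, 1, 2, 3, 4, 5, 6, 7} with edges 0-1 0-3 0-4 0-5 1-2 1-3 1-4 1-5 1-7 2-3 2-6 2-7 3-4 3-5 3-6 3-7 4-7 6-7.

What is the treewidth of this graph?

3

A width-3 tree decomposition is:
Bags: B1 = {1, 3, 4, 7}  B2 = {1, 2, 3, 7}  B3 = {2, 3, 6, 7}  B4 = {0, 1, 3, 4}  B5 = {0, 1, 3, 5}
Tree: B1–B2, B2–B3, B1–B4, B4–B5
Each bag holds 4 vertices, so the decomposition has width 3, which upper-bounds the treewidth. For the lower bound, the 4 vertices {0, 1, 3, 4} are pairwise adjacent, and any tree decomposition puts a clique entirely inside one bag — forcing width ≥ 3. Hence tw(G) = 3 exactly.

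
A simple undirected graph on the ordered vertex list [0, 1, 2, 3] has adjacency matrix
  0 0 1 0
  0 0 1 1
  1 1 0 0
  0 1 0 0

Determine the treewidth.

1

A width-1 tree decomposition is:
Bags: B1 = {1, 3}  B2 = {1, 2}  B3 = {0, 2}
Tree: B1–B2, B2–B3
The largest bag has 2 vertices, giving width 1; this decomposition certifies tw(G) ≤ 1. Since G has at least one edge (e.g. 3–1), it is not an edgeless graph, so tw(G) ≥ 1. The upper and lower bounds meet at 1, so that is the treewidth.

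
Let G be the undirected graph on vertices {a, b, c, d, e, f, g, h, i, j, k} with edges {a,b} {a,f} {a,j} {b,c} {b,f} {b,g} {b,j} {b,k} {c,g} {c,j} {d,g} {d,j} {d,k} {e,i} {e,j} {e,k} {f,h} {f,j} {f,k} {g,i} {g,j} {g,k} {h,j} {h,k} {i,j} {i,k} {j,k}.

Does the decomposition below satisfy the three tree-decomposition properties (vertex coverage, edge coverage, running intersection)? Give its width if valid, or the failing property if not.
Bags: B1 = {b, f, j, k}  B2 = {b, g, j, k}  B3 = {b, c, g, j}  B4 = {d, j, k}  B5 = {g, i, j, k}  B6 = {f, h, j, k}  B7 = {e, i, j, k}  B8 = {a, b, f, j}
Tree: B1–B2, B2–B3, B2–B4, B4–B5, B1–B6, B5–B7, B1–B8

A tree decomposition must satisfy three properties: every vertex lies in some bag; for every edge, both endpoints lie together in some bag; and for every vertex, the bags containing it form a connected subtree. Here edge (g,d) lies in no bag, so the decomposition is invalid.

No — edge (g,d) lies in no bag.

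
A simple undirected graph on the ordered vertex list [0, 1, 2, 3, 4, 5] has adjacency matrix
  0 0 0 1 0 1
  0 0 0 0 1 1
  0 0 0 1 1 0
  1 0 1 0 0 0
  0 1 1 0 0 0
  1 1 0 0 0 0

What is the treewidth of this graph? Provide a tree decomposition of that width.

Treewidth 2.
One such decomposition:
Bags: B1 = {0, 3, 5}  B2 = {2, 3, 5}  B3 = {2, 4, 5}  B4 = {1, 4, 5}
Tree: B1–B2, B2–B3, B3–B4

Each bag holds 3 vertices, so the decomposition has width 2, which upper-bounds the treewidth. For the lower bound, G contains the cycle 5–0–3–2–4–1–5, so G is not a forest; only forests have treewidth ≤ 1, hence tw(G) ≥ 2. The upper and lower bounds meet at 2, so that is the treewidth.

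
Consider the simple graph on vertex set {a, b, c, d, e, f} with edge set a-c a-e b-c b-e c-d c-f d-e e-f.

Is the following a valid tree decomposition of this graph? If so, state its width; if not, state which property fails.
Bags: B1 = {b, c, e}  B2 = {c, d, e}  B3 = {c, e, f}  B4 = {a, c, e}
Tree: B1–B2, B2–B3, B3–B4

Yes; width 2.

Checking the three conditions: (i) the bags cover all of {a, b, c, d, e, f}; (ii) for each edge, some bag contains both endpoints; (iii) the bags containing any fixed vertex form a subtree. All hold, so the decomposition is valid with width 3 − 1 = 2.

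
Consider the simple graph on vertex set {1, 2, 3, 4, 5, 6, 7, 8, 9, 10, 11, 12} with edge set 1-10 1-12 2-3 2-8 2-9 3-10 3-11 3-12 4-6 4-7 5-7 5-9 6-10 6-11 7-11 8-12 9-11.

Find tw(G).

A width-3 tree decomposition is:
Bags: B1 = {1, 2, 8, 12}  B2 = {1, 2, 3, 12}  B3 = {1, 2, 3, 10}  B4 = {2, 3, 9, 10}  B5 = {3, 9, 10, 11}  B6 = {6, 9, 10, 11}  B7 = {5, 6, 9, 11}  B8 = {5, 6, 7, 11}  B9 = {4, 5, 6, 7}
Tree: B1–B2, B2–B3, B3–B4, B4–B5, B5–B6, B6–B7, B7–B8, B8–B9
Every bag has size at most 4, so the width is 4 − 1 = 3 and tw(G) ≤ 3. For the lower bound: the 4 vertex sets {1,8,12}, {2}, {3}, {6,9,10,11} are disjoint, each induces a connected subgraph, and every pair is joined by at least one edge of G. Contracting each set to a single vertex therefore yields K_{4} as a minor, and since treewidth is minor-monotone, tw(G) ≥ tw(K_{4}) = 3. Combining the bounds, tw(G) = 3.

3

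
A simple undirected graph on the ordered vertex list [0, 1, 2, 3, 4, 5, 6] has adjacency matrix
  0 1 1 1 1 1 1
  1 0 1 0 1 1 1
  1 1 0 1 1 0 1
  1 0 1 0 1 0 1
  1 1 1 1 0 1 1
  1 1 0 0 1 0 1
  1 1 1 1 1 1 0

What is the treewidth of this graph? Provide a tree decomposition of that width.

Every bag has size at most 5, so the width is 5 − 1 = 4 and tw(G) ≤ 4. Conversely, {0, 1, 2, 4, 6} is a clique of size 5, and the vertices of any clique must share a bag in every tree decomposition; so some bag has ≥ 5 vertices and tw(G) ≥ 4. Therefore the treewidth is 4.

Treewidth 4.
Bags: B1 = {0, 1, 2, 4, 6}  B2 = {0, 2, 3, 4, 6}  B3 = {0, 1, 4, 5, 6}
Tree: B1–B2, B1–B3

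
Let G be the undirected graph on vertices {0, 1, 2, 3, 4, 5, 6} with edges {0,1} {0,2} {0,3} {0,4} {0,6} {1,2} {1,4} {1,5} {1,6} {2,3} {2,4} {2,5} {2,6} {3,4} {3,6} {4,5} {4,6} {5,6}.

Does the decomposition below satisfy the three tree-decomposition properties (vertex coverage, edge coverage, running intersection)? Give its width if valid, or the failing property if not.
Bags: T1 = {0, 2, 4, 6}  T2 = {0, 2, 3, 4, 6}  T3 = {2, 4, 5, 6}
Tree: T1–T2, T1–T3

No — vertex 1 appears in no bag.

A tree decomposition must satisfy three properties: every vertex lies in some bag; for every edge, both endpoints lie together in some bag; and for every vertex, the bags containing it form a connected subtree. Here vertex 1 appears in no bag, so the decomposition is invalid.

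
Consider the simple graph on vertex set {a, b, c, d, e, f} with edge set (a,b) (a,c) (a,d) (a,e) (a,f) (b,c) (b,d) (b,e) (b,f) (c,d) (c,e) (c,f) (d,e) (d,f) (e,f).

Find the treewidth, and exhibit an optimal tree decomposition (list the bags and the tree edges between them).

Treewidth 5.
One optimal decomposition is:
Bags: B1 = {a, b, c, d, e, f}
Tree: (single bag)

With just one bag of size 6, the width is 6 − 1 = 5, so tw(G) ≤ 5. For the lower bound, the 6 vertices {a, b, c, d, e, f} are pairwise adjacent, and any tree decomposition puts a clique entirely inside one bag — forcing width ≥ 5. Therefore the treewidth is 5.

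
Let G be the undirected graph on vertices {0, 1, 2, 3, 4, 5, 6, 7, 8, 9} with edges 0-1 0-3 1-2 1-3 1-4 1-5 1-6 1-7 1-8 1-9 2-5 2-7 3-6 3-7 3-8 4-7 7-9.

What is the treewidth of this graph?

2

A width-2 tree decomposition is:
Bags: B1 = {0, 1, 3}  B2 = {1, 3, 7}  B3 = {1, 2, 7}  B4 = {1, 7, 9}  B5 = {1, 3, 6}  B6 = {1, 2, 5}  B7 = {1, 4, 7}  B8 = {1, 3, 8}
Tree: B1–B2, B2–B3, B2–B4, B2–B5, B3–B6, B3–B7, B1–B8
Each bag holds 3 vertices, so the decomposition has width 2, which upper-bounds the treewidth. For the lower bound, the 3 vertices {1, 2, 5} are pairwise adjacent, and any tree decomposition puts a clique entirely inside one bag — forcing width ≥ 2. The upper and lower bounds meet at 2, so that is the treewidth.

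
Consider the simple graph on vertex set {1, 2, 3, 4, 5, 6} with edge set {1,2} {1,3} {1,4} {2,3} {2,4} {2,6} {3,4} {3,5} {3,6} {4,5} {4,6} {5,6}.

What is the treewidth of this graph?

A width-3 tree decomposition is:
Bags: B1 = {1, 2, 3, 4}  B2 = {2, 3, 4, 6}  B3 = {3, 4, 5, 6}
Tree: B1–B2, B2–B3
The largest bag has 4 vertices, giving width 3; this decomposition certifies tw(G) ≤ 3. For the lower bound, the 4 vertices {1, 2, 3, 4} are pairwise adjacent, and any tree decomposition puts a clique entirely inside one bag — forcing width ≥ 3. Combining the bounds, tw(G) = 3.

3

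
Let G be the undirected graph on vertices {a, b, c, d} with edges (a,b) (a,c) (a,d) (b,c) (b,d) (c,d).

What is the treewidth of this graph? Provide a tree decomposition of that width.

With just one bag of size 4, the width is 4 − 1 = 3, so tw(G) ≤ 3. On the other hand G contains the 4-clique {a, b, c, d}. A clique must lie in a single bag of any decomposition, so no decomposition can have width below 3. Hence tw(G) = 3 exactly.

Treewidth 3.
One such decomposition:
Bags: B1 = {a, b, c, d}
Tree: (single bag)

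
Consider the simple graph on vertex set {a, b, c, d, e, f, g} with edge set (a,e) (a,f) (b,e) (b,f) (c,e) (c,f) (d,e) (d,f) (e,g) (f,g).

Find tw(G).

2

A width-2 tree decomposition is:
Bags: B1 = {c, e, f}  B2 = {b, e, f}  B3 = {e, f, g}  B4 = {d, e, f}  B5 = {a, e, f}
Tree: B1–B2, B2–B3, B3–B4, B4–B5
Every bag has size at most 3, so the width is 3 − 1 = 2 and tw(G) ≤ 2. The edges e–c–f–b–e form a cycle, so G is not a tree and its treewidth is at least 2. Therefore the treewidth is 2.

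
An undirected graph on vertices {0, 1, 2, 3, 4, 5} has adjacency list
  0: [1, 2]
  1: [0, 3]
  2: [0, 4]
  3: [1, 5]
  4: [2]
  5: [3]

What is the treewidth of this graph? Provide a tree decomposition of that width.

Treewidth 1.
Bags: B1 = {3, 5}  B2 = {1, 3}  B3 = {0, 1}  B4 = {0, 2}  B5 = {2, 4}
Tree: B1–B2, B2–B3, B3–B4, B4–B5

The largest bag has 2 vertices, giving width 1; this decomposition certifies tw(G) ≤ 1. Any graph with an edge has treewidth ≥ 1, and G has the edge 5–3. Therefore the treewidth is 1.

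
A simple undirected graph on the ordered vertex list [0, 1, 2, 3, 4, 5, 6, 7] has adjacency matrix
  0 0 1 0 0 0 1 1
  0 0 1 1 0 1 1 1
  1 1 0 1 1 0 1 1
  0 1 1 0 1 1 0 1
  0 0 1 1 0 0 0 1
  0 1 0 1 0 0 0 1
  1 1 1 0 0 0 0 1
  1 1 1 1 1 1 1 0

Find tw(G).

3

A width-3 tree decomposition is:
Bags: B1 = {1, 2, 3, 7}  B2 = {1, 3, 5, 7}  B3 = {1, 2, 6, 7}  B4 = {2, 3, 4, 7}  B5 = {0, 2, 6, 7}
Tree: B1–B2, B1–B3, B1–B4, B3–B5
Each bag holds 4 vertices, so the decomposition has width 3, which upper-bounds the treewidth. For the lower bound, the 4 vertices {0, 2, 6, 7} are pairwise adjacent, and any tree decomposition puts a clique entirely inside one bag — forcing width ≥ 3. Therefore the treewidth is 3.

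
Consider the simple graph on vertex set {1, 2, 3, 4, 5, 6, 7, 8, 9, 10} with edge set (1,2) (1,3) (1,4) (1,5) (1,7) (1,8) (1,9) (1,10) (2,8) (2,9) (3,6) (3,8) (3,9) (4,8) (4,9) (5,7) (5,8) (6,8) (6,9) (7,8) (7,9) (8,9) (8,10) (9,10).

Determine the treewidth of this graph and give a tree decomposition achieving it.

The largest bag has 4 vertices, giving width 3; this decomposition certifies tw(G) ≤ 3. On the other hand G contains the 4-clique {1, 2, 8, 9}. A clique must lie in a single bag of any decomposition, so no decomposition can have width below 3. The upper and lower bounds meet at 3, so that is the treewidth.

Treewidth 3.
One such decomposition:
Bags: B1 = {1, 3, 8, 9}  B2 = {1, 7, 8, 9}  B3 = {3, 6, 8, 9}  B4 = {1, 4, 8, 9}  B5 = {1, 2, 8, 9}  B6 = {1, 5, 7, 8}  B7 = {1, 8, 9, 10}
Tree: B1–B2, B1–B3, B2–B4, B2–B5, B2–B6, B5–B7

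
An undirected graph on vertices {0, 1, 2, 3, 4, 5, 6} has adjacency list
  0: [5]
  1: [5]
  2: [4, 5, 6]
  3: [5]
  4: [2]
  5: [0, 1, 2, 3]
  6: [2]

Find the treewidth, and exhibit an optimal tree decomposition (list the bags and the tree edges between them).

Treewidth 1.
One optimal decomposition is:
Bags: B1 = {2, 4}  B2 = {2, 5}  B3 = {1, 5}  B4 = {2, 6}  B5 = {0, 5}  B6 = {3, 5}
Tree: B1–B2, B2–B3, B2–B4, B2–B5, B2–B6

The largest bag has 2 vertices, giving width 1; this decomposition certifies tw(G) ≤ 1. Since G has at least one edge (e.g. 2–4), it is not an edgeless graph, so tw(G) ≥ 1. Therefore the treewidth is 1.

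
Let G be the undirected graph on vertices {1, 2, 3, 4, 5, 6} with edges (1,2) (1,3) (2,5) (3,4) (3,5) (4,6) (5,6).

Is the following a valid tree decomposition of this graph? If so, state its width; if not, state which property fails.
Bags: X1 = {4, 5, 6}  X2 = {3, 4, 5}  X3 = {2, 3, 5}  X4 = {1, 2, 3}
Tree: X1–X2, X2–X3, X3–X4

Yes; width 2.

Every vertex of G appears in some bag (union = {1, 2, 3, 4, 5, 6}); every edge is covered by a bag; and for each vertex v the set of bags containing v is connected in the bag tree. The decomposition is therefore valid. The largest bag has 3 vertices, so the width is 2.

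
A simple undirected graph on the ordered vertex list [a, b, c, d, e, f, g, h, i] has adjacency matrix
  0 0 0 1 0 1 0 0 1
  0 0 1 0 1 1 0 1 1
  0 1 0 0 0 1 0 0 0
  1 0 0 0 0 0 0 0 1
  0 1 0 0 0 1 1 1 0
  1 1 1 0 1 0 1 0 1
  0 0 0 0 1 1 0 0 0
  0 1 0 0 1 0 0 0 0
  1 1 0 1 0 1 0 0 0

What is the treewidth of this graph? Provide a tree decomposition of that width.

Treewidth 2.
One such decomposition:
Bags: B1 = {b, e, f}  B2 = {e, f, g}  B3 = {b, f, i}  B4 = {b, c, f}  B5 = {a, f, i}  B6 = {b, e, h}  B7 = {a, d, i}
Tree: B1–B2, B1–B3, B1–B4, B3–B5, B1–B6, B5–B7

Each bag holds 3 vertices, so the decomposition has width 2, which upper-bounds the treewidth. Conversely, {a, d, i} is a clique of size 3, and the vertices of any clique must share a bag in every tree decomposition; so some bag has ≥ 3 vertices and tw(G) ≥ 2. Combining the bounds, tw(G) = 2.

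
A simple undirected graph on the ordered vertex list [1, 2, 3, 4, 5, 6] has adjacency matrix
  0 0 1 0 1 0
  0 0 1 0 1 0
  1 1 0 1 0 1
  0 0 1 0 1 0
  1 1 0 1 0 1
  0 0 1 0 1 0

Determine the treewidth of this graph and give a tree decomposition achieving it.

Every bag has size at most 3, so the width is 3 − 1 = 2 and tw(G) ≤ 2. Since 5–1–3–4–5 is a cycle in G, G is not acyclic. Forests are exactly the graphs of treewidth ≤ 1, so tw(G) ≥ 2. The upper and lower bounds meet at 2, so that is the treewidth.

Treewidth 2.
Bags: B1 = {1, 3, 5}  B2 = {3, 4, 5}  B3 = {2, 3, 5}  B4 = {3, 5, 6}
Tree: B1–B2, B2–B3, B3–B4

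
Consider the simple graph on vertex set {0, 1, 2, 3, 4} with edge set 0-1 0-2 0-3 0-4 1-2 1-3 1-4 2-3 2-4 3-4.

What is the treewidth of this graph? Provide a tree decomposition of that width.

A single bag containing all 5 vertices is trivially a valid decomposition of width 4. For the lower bound, the 5 vertices {0, 1, 2, 3, 4} are pairwise adjacent, and any tree decomposition puts a clique entirely inside one bag — forcing width ≥ 4. Therefore the treewidth is 4.

Treewidth 4.
Bags: B1 = {0, 1, 2, 3, 4}
Tree: (single bag)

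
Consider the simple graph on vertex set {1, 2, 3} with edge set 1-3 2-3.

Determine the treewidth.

1

A width-1 tree decomposition is:
Bags: B1 = {2, 3}  B2 = {1, 3}
Tree: B1–B2
Each bag holds 2 vertices, so the decomposition has width 1, which upper-bounds the treewidth. Any graph with an edge has treewidth ≥ 1, and G has the edge 3–2. The upper and lower bounds meet at 1, so that is the treewidth.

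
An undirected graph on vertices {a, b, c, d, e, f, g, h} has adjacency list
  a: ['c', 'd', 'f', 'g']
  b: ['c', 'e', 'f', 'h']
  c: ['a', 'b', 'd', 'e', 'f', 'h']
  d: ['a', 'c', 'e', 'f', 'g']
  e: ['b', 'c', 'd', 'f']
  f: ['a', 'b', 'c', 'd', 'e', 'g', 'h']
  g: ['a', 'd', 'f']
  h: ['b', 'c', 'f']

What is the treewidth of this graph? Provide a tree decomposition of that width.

The largest bag has 4 vertices, giving width 3; this decomposition certifies tw(G) ≤ 3. Conversely, {a, d, f, g} is a clique of size 4, and the vertices of any clique must share a bag in every tree decomposition; so some bag has ≥ 4 vertices and tw(G) ≥ 3. Hence tw(G) = 3 exactly.

Treewidth 3.
One optimal decomposition is:
Bags: B1 = {c, d, e, f}  B2 = {b, c, e, f}  B3 = {a, c, d, f}  B4 = {b, c, f, h}  B5 = {a, d, f, g}
Tree: B1–B2, B1–B3, B2–B4, B3–B5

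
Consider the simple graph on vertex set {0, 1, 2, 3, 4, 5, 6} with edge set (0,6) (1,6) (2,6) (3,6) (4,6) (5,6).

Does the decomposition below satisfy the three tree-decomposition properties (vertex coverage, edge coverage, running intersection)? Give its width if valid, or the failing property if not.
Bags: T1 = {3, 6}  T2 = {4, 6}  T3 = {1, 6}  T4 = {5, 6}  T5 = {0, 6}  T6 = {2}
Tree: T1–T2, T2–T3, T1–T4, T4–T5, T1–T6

No — edge (6,2) lies in no bag.

A tree decomposition must satisfy three properties: every vertex lies in some bag; for every edge, both endpoints lie together in some bag; and for every vertex, the bags containing it form a connected subtree. Here edge (6,2) lies in no bag, so the decomposition is invalid.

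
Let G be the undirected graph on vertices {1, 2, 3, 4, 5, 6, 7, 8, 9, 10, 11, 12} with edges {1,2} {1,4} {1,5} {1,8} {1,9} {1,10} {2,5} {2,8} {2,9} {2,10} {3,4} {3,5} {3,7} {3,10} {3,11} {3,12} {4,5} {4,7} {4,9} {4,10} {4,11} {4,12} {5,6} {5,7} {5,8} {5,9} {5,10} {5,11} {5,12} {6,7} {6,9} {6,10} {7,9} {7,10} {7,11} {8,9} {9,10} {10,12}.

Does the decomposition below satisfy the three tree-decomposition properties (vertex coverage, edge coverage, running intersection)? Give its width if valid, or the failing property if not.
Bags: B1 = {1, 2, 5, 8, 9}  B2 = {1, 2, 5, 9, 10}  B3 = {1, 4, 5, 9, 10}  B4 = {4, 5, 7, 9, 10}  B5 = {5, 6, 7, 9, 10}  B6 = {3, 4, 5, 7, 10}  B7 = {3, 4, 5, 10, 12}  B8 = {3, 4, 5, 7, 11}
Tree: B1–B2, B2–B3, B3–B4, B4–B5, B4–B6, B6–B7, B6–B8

Vertex coverage: the bags together contain {1, 2, 3, 4, 5, 6, 7, 8, 9, 10, 11, 12}, the full vertex set. Edge coverage: each edge of G has both endpoints in at least one bag. Running intersection: for every vertex, the bags containing it form a connected subtree. All three properties hold, so this is a valid tree decomposition of width max|bag| − 1 = 4, and hence tw(G) ≤ 4.

Yes; width 4.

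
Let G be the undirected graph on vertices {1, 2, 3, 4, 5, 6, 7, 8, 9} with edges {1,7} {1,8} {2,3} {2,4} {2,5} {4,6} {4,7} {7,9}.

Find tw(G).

1

A width-1 tree decomposition is:
Bags: B1 = {4, 7}  B2 = {2, 4}  B3 = {2, 5}  B4 = {1, 7}  B5 = {7, 9}  B6 = {2, 3}  B7 = {4, 6}  B8 = {1, 8}
Tree: B1–B2, B2–B3, B1–B4, B1–B5, B3–B6, B1–B7, B4–B8
Each bag holds 2 vertices, so the decomposition has width 1, which upper-bounds the treewidth. G has an edge, so its treewidth is at least 1. Combining the bounds, tw(G) = 1.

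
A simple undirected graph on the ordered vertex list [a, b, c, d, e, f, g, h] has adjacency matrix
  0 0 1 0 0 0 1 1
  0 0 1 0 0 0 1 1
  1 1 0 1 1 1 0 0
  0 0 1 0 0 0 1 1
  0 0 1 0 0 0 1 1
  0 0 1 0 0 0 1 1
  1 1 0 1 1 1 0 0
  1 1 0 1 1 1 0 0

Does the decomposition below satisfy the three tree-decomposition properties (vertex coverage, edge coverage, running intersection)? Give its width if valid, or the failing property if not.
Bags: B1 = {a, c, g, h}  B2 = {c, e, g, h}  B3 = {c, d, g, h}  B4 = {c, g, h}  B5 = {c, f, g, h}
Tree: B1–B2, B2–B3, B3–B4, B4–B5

A tree decomposition must satisfy three properties: every vertex lies in some bag; for every edge, both endpoints lie together in some bag; and for every vertex, the bags containing it form a connected subtree. Here vertex b appears in no bag, so the decomposition is invalid.

No — vertex b appears in no bag.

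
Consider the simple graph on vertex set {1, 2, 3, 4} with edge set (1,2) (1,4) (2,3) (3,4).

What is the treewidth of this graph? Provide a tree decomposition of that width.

Every bag has size at most 3, so the width is 3 − 1 = 2 and tw(G) ≤ 2. For the lower bound, G contains the cycle 2–3–4–1–2, so G is not a forest; only forests have treewidth ≤ 1, hence tw(G) ≥ 2. Combining the bounds, tw(G) = 2.

Treewidth 2.
Bags: B1 = {2, 3, 4}  B2 = {1, 2, 4}
Tree: B1–B2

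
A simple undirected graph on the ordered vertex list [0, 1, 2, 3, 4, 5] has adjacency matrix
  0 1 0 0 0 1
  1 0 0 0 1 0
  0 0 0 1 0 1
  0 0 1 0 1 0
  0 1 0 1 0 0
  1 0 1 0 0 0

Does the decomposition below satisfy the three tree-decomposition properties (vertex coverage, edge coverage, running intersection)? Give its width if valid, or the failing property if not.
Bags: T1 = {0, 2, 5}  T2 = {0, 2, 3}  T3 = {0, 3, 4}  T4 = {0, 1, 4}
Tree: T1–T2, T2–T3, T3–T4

Yes; width 2.

Vertex coverage: the bags together contain {0, 1, 2, 3, 4, 5}, the full vertex set. Edge coverage: each edge of G has both endpoints in at least one bag. Running intersection: for every vertex, the bags containing it form a connected subtree. All three properties hold, so this is a valid tree decomposition of width max|bag| − 1 = 2, and hence tw(G) ≤ 2.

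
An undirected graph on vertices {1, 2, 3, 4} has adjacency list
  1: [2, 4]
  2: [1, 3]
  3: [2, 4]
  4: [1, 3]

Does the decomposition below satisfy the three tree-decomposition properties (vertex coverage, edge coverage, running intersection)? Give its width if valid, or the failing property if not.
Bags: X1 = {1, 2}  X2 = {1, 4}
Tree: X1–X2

A tree decomposition must satisfy three properties: every vertex lies in some bag; for every edge, both endpoints lie together in some bag; and for every vertex, the bags containing it form a connected subtree. Here vertex 3 appears in no bag, so the decomposition is invalid.

No — vertex 3 appears in no bag.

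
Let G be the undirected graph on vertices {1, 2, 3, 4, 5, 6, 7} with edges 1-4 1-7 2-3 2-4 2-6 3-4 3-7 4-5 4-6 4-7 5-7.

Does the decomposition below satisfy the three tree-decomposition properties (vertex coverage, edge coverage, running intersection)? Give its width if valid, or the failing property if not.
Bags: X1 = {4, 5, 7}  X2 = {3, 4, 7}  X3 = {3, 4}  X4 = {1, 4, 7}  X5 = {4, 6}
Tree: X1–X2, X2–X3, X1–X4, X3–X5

A tree decomposition must satisfy three properties: every vertex lies in some bag; for every edge, both endpoints lie together in some bag; and for every vertex, the bags containing it form a connected subtree. Here vertex 2 appears in no bag, so the decomposition is invalid.

No — vertex 2 appears in no bag.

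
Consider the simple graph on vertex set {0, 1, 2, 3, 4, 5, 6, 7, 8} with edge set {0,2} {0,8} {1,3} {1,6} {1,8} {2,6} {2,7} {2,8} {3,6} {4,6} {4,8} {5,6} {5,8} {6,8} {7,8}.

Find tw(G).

A width-2 tree decomposition is:
Bags: B1 = {1, 6, 8}  B2 = {2, 6, 8}  B3 = {5, 6, 8}  B4 = {4, 6, 8}  B5 = {2, 7, 8}  B6 = {1, 3, 6}  B7 = {0, 2, 8}
Tree: B1–B2, B2–B3, B3–B4, B2–B5, B1–B6, B2–B7
Every bag has size at most 3, so the width is 3 − 1 = 2 and tw(G) ≤ 2. Conversely, {0, 2, 8} is a clique of size 3, and the vertices of any clique must share a bag in every tree decomposition; so some bag has ≥ 3 vertices and tw(G) ≥ 2. The upper and lower bounds meet at 2, so that is the treewidth.

2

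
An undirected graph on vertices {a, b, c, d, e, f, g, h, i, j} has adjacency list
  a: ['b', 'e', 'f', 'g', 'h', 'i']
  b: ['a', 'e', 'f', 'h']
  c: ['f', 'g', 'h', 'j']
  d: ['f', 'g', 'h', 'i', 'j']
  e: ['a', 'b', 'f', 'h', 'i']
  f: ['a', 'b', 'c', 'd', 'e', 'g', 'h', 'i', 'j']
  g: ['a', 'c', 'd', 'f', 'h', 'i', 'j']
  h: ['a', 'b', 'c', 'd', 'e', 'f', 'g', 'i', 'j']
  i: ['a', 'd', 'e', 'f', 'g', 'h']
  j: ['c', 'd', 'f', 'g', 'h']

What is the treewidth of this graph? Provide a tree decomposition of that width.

The largest bag has 5 vertices, giving width 4; this decomposition certifies tw(G) ≤ 4. On the other hand G contains the 5-clique {d, f, g, h, j}. A clique must lie in a single bag of any decomposition, so no decomposition can have width below 4. Therefore the treewidth is 4.

Treewidth 4.
Bags: B1 = {a, f, g, h, i}  B2 = {a, e, f, h, i}  B3 = {d, f, g, h, i}  B4 = {d, f, g, h, j}  B5 = {c, f, g, h, j}  B6 = {a, b, e, f, h}
Tree: B1–B2, B1–B3, B3–B4, B4–B5, B2–B6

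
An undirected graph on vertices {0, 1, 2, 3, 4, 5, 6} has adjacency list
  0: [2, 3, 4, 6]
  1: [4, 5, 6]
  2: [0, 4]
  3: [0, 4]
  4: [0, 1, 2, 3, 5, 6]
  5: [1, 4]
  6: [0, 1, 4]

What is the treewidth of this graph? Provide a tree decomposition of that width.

Treewidth 2.
One such decomposition:
Bags: B1 = {0, 4, 6}  B2 = {1, 4, 6}  B3 = {0, 2, 4}  B4 = {0, 3, 4}  B5 = {1, 4, 5}
Tree: B1–B2, B1–B3, B3–B4, B2–B5

Every bag has size at most 3, so the width is 3 − 1 = 2 and tw(G) ≤ 2. Conversely, {0, 2, 4} is a clique of size 3, and the vertices of any clique must share a bag in every tree decomposition; so some bag has ≥ 3 vertices and tw(G) ≥ 2. Therefore the treewidth is 2.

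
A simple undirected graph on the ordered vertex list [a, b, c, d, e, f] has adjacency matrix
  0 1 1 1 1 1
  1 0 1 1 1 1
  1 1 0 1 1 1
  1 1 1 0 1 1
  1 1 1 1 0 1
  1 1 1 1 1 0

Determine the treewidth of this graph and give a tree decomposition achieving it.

Treewidth 5.
Bags: B1 = {a, b, c, d, e, f}
Tree: (single bag)

With just one bag of size 6, the width is 6 − 1 = 5, so tw(G) ≤ 5. On the other hand G contains the 6-clique {a, b, c, d, e, f}. A clique must lie in a single bag of any decomposition, so no decomposition can have width below 5. Combining the bounds, tw(G) = 5.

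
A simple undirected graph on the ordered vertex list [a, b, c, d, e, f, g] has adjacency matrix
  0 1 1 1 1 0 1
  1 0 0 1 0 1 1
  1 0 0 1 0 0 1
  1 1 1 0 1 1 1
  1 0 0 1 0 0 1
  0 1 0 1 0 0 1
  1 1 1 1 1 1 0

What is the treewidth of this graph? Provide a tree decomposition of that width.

Treewidth 3.
One such decomposition:
Bags: B1 = {a, b, d, g}  B2 = {a, c, d, g}  B3 = {b, d, f, g}  B4 = {a, d, e, g}
Tree: B1–B2, B1–B3, B2–B4

Every bag has size at most 4, so the width is 4 − 1 = 3 and tw(G) ≤ 3. For the lower bound, the 4 vertices {a, d, e, g} are pairwise adjacent, and any tree decomposition puts a clique entirely inside one bag — forcing width ≥ 3. Therefore the treewidth is 3.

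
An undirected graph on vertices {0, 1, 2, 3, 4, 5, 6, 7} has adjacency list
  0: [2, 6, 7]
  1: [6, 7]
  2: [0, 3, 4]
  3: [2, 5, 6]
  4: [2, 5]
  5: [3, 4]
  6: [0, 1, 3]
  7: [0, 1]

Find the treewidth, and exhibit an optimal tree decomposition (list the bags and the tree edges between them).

The largest bag has 3 vertices, giving width 2; this decomposition certifies tw(G) ≤ 2. Since 7–1–6–0–7 is a cycle in G, G is not acyclic. Forests are exactly the graphs of treewidth ≤ 1, so tw(G) ≥ 2. Combining the bounds, tw(G) = 2.

Treewidth 2.
One optimal decomposition is:
Bags: B1 = {0, 1, 7}  B2 = {0, 1, 6}  B3 = {0, 2, 6}  B4 = {2, 3, 6}  B5 = {2, 3, 4}  B6 = {3, 4, 5}
Tree: B1–B2, B2–B3, B3–B4, B4–B5, B5–B6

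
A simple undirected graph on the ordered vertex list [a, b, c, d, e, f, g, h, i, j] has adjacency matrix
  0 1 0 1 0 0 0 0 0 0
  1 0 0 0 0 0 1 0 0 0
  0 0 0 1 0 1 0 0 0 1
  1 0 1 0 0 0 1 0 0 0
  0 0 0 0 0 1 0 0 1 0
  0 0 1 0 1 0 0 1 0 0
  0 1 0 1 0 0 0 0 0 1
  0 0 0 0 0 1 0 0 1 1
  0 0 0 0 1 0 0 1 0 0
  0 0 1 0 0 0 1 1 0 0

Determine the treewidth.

2

A width-2 tree decomposition is:
Bags: B1 = {a, b, g}  B2 = {a, d, g}  B3 = {d, g, j}  B4 = {c, d, j}  B5 = {c, h, j}  B6 = {c, f, h}  B7 = {f, h, i}  B8 = {e, f, i}
Tree: B1–B2, B2–B3, B3–B4, B4–B5, B5–B6, B6–B7, B7–B8
The largest bag has 3 vertices, giving width 2; this decomposition certifies tw(G) ≤ 2. For the lower bound, G contains the cycle b–a–d–g–b, so G is not a forest; only forests have treewidth ≤ 1, hence tw(G) ≥ 2. Hence tw(G) = 2 exactly.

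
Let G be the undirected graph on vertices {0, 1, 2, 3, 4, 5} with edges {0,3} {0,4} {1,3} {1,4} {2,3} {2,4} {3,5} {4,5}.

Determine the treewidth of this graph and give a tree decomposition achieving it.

Treewidth 2.
One such decomposition:
Bags: B1 = {1, 3, 4}  B2 = {3, 4, 5}  B3 = {2, 3, 4}  B4 = {0, 3, 4}
Tree: B1–B2, B2–B3, B3–B4

Every bag has size at most 3, so the width is 3 − 1 = 2 and tw(G) ≤ 2. Since 1–4–5–3–1 is a cycle in G, G is not acyclic. Forests are exactly the graphs of treewidth ≤ 1, so tw(G) ≥ 2. Therefore the treewidth is 2.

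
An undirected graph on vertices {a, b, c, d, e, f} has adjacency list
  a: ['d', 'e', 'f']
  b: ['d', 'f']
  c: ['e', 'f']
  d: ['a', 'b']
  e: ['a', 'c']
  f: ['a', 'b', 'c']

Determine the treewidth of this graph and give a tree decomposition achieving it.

The largest bag has 3 vertices, giving width 2; this decomposition certifies tw(G) ≤ 2. The edges d–b–f–a–d form a cycle, so G is not a tree and its treewidth is at least 2. Therefore the treewidth is 2.

Treewidth 2.
One such decomposition:
Bags: B1 = {a, b, d}  B2 = {a, b, f}  B3 = {a, e, f}  B4 = {c, e, f}
Tree: B1–B2, B2–B3, B3–B4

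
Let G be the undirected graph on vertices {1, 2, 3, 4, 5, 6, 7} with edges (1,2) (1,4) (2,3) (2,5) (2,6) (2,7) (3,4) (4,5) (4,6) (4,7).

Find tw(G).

2

A width-2 tree decomposition is:
Bags: B1 = {2, 3, 4}  B2 = {2, 4, 6}  B3 = {2, 4, 7}  B4 = {1, 2, 4}  B5 = {2, 4, 5}
Tree: B1–B2, B2–B3, B3–B4, B4–B5
The largest bag has 3 vertices, giving width 2; this decomposition certifies tw(G) ≤ 2. For the lower bound, G contains the cycle 2–3–4–6–2, so G is not a forest; only forests have treewidth ≤ 1, hence tw(G) ≥ 2. Combining the bounds, tw(G) = 2.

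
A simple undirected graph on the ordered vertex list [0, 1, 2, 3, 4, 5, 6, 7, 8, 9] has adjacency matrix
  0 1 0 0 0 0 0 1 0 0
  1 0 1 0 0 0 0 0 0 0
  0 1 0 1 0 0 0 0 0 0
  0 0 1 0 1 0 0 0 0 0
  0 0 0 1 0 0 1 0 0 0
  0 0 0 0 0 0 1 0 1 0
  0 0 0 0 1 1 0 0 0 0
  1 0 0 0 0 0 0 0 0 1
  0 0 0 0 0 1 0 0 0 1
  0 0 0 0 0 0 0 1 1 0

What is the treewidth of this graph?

A width-2 tree decomposition is:
Bags: B1 = {7, 8, 9}  B2 = {5, 7, 8}  B3 = {5, 6, 7}  B4 = {4, 6, 7}  B5 = {3, 4, 7}  B6 = {2, 3, 7}  B7 = {1, 2, 7}  B8 = {0, 1, 7}
Tree: B1–B2, B2–B3, B3–B4, B4–B5, B5–B6, B6–B7, B7–B8
Every bag has size at most 3, so the width is 3 − 1 = 2 and tw(G) ≤ 2. For the lower bound, G contains the cycle 7–9–8–5–6–4–3–2–1–0–7, so G is not a forest; only forests have treewidth ≤ 1, hence tw(G) ≥ 2. Hence tw(G) = 2 exactly.

2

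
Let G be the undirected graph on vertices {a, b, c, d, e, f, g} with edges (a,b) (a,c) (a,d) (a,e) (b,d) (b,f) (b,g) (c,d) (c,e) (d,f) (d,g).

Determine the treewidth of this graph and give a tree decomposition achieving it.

Each bag holds 3 vertices, so the decomposition has width 2, which upper-bounds the treewidth. On the other hand G contains the 3-clique {a, c, d}. A clique must lie in a single bag of any decomposition, so no decomposition can have width below 2. Therefore the treewidth is 2.

Treewidth 2.
One optimal decomposition is:
Bags: B1 = {a, b, d}  B2 = {a, c, d}  B3 = {a, c, e}  B4 = {b, d, f}  B5 = {b, d, g}
Tree: B1–B2, B2–B3, B1–B4, B4–B5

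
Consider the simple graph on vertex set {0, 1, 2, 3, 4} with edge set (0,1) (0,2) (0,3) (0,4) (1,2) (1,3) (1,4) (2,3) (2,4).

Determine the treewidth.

3

A width-3 tree decomposition is:
Bags: B1 = {0, 1, 2, 4}  B2 = {0, 1, 2, 3}
Tree: B1–B2
Every bag has size at most 4, so the width is 4 − 1 = 3 and tw(G) ≤ 3. On the other hand G contains the 4-clique {0, 1, 2, 3}. A clique must lie in a single bag of any decomposition, so no decomposition can have width below 3. Therefore the treewidth is 3.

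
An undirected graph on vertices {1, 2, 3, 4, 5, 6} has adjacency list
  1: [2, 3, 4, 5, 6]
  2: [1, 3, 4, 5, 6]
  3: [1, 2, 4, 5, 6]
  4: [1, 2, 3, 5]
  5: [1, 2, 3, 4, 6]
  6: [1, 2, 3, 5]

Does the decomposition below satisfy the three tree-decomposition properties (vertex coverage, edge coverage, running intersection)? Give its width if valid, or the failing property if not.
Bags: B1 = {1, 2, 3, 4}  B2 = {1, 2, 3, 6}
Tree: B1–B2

A tree decomposition must satisfy three properties: every vertex lies in some bag; for every edge, both endpoints lie together in some bag; and for every vertex, the bags containing it form a connected subtree. Here vertex 5 appears in no bag, so the decomposition is invalid.

No — vertex 5 appears in no bag.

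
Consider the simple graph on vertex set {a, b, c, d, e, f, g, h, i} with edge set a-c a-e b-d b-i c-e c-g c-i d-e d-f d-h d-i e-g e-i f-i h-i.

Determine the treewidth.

A width-2 tree decomposition is:
Bags: B1 = {c, e, g}  B2 = {c, e, i}  B3 = {a, c, e}  B4 = {d, e, i}  B5 = {d, f, i}  B6 = {b, d, i}  B7 = {d, h, i}
Tree: B1–B2, B2–B3, B2–B4, B4–B5, B5–B6, B6–B7
The largest bag has 3 vertices, giving width 2; this decomposition certifies tw(G) ≤ 2. For the lower bound, the 3 vertices {c, e, g} are pairwise adjacent, and any tree decomposition puts a clique entirely inside one bag — forcing width ≥ 2. Hence tw(G) = 2 exactly.

2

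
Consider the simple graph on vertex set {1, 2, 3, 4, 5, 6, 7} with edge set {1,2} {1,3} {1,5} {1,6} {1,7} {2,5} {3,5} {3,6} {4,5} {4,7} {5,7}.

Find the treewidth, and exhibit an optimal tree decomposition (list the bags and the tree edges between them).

Every bag has size at most 3, so the width is 3 − 1 = 2 and tw(G) ≤ 2. For the lower bound, the 3 vertices {1, 2, 5} are pairwise adjacent, and any tree decomposition puts a clique entirely inside one bag — forcing width ≥ 2. The upper and lower bounds meet at 2, so that is the treewidth.

Treewidth 2.
Bags: B1 = {1, 2, 5}  B2 = {1, 5, 7}  B3 = {4, 5, 7}  B4 = {1, 3, 5}  B5 = {1, 3, 6}
Tree: B1–B2, B2–B3, B1–B4, B4–B5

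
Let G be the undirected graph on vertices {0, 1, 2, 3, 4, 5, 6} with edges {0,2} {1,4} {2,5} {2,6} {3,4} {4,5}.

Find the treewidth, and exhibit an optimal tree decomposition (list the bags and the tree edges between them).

Treewidth 1.
One optimal decomposition is:
Bags: B1 = {2, 6}  B2 = {2, 5}  B3 = {4, 5}  B4 = {0, 2}  B5 = {3, 4}  B6 = {1, 4}
Tree: B1–B2, B2–B3, B2–B4, B3–B5, B5–B6

Each bag holds 2 vertices, so the decomposition has width 1, which upper-bounds the treewidth. Since G has at least one edge (e.g. 6–2), it is not an edgeless graph, so tw(G) ≥ 1. Therefore the treewidth is 1.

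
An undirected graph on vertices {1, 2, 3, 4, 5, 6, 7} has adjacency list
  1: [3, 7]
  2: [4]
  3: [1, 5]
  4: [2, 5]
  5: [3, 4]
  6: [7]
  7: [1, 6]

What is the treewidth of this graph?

A width-1 tree decomposition is:
Bags: B1 = {6, 7}  B2 = {1, 7}  B3 = {1, 3}  B4 = {3, 5}  B5 = {4, 5}  B6 = {2, 4}
Tree: B1–B2, B2–B3, B3–B4, B4–B5, B5–B6
The largest bag has 2 vertices, giving width 1; this decomposition certifies tw(G) ≤ 1. Since G has at least one edge (e.g. 6–7), it is not an edgeless graph, so tw(G) ≥ 1. The upper and lower bounds meet at 1, so that is the treewidth.

1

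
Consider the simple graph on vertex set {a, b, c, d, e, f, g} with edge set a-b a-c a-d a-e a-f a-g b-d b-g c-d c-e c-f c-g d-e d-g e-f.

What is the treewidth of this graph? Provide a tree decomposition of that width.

Treewidth 3.
One such decomposition:
Bags: B1 = {a, c, d, e}  B2 = {a, c, e, f}  B3 = {a, c, d, g}  B4 = {a, b, d, g}
Tree: B1–B2, B1–B3, B3–B4

Every bag has size at most 4, so the width is 4 − 1 = 3 and tw(G) ≤ 3. On the other hand G contains the 4-clique {a, c, d, g}. A clique must lie in a single bag of any decomposition, so no decomposition can have width below 3. Hence tw(G) = 3 exactly.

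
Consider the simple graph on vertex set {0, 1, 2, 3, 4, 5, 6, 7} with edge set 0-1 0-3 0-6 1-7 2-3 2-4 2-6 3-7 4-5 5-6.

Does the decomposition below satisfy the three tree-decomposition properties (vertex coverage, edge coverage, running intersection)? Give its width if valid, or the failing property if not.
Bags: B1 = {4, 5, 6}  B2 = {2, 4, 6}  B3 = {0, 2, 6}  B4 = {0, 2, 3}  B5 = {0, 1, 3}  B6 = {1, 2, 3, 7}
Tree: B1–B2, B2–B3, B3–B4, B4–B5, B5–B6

A tree decomposition must satisfy three properties: every vertex lies in some bag; for every edge, both endpoints lie together in some bag; and for every vertex, the bags containing it form a connected subtree. Here bags containing vertex 2 are not connected in the tree, so the decomposition is invalid.

No — bags containing vertex 2 are not connected in the tree.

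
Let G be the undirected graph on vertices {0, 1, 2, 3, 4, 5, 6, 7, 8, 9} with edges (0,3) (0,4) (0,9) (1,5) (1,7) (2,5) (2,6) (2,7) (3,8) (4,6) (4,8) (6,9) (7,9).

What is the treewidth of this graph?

A width-2 tree decomposition is:
Bags: B1 = {1, 5, 7}  B2 = {2, 5, 7}  B3 = {2, 7, 9}  B4 = {2, 6, 9}  B5 = {0, 6, 9}  B6 = {0, 4, 6}  B7 = {0, 3, 4}  B8 = {3, 4, 8}
Tree: B1–B2, B2–B3, B3–B4, B4–B5, B5–B6, B6–B7, B7–B8
Each bag holds 3 vertices, so the decomposition has width 2, which upper-bounds the treewidth. For the lower bound, G contains the cycle 1–5–2–7–1, so G is not a forest; only forests have treewidth ≤ 1, hence tw(G) ≥ 2. The upper and lower bounds meet at 2, so that is the treewidth.

2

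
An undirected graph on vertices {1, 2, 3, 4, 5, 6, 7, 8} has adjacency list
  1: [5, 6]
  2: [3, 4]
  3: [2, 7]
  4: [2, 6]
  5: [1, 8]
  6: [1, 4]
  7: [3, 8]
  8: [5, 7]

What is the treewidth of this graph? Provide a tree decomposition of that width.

Treewidth 2.
One optimal decomposition is:
Bags: B1 = {2, 4, 6}  B2 = {2, 3, 6}  B3 = {3, 6, 7}  B4 = {6, 7, 8}  B5 = {5, 6, 8}  B6 = {1, 5, 6}
Tree: B1–B2, B2–B3, B3–B4, B4–B5, B5–B6

The largest bag has 3 vertices, giving width 2; this decomposition certifies tw(G) ≤ 2. For the lower bound, G contains the cycle 6–4–2–3–7–8–5–1–6, so G is not a forest; only forests have treewidth ≤ 1, hence tw(G) ≥ 2. The upper and lower bounds meet at 2, so that is the treewidth.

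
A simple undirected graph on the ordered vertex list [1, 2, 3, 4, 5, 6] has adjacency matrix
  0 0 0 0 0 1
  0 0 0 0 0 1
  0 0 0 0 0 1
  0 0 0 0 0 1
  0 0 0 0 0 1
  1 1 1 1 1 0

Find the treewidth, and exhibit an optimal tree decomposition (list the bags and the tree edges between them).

Treewidth 1.
One such decomposition:
Bags: B1 = {4, 6}  B2 = {2, 6}  B3 = {5, 6}  B4 = {3, 6}  B5 = {1, 6}
Tree: B1–B2, B1–B3, B1–B4, B1–B5

Every bag has size at most 2, so the width is 2 − 1 = 1 and tw(G) ≤ 1. Since G has at least one edge (e.g. 6–4), it is not an edgeless graph, so tw(G) ≥ 1. Hence tw(G) = 1 exactly.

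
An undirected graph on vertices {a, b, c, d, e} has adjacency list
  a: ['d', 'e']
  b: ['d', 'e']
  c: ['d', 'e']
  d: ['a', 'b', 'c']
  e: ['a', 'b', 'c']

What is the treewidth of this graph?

A width-2 tree decomposition is:
Bags: B1 = {c, d, e}  B2 = {a, d, e}  B3 = {b, d, e}
Tree: B1–B2, B2–B3
The largest bag has 3 vertices, giving width 2; this decomposition certifies tw(G) ≤ 2. Since e–c–d–a–e is a cycle in G, G is not acyclic. Forests are exactly the graphs of treewidth ≤ 1, so tw(G) ≥ 2. The upper and lower bounds meet at 2, so that is the treewidth.

2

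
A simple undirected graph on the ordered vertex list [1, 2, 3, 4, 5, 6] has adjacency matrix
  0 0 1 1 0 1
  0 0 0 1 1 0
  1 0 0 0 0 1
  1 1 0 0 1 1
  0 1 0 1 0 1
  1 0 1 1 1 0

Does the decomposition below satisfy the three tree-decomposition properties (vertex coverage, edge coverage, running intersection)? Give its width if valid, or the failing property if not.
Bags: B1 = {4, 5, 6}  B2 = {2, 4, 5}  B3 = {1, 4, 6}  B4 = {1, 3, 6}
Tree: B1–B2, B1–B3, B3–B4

Yes; width 2.

Vertex coverage: the bags together contain {1, 2, 3, 4, 5, 6}, the full vertex set. Edge coverage: each edge of G has both endpoints in at least one bag. Running intersection: for every vertex, the bags containing it form a connected subtree. All three properties hold, so this is a valid tree decomposition of width max|bag| − 1 = 2, and hence tw(G) ≤ 2.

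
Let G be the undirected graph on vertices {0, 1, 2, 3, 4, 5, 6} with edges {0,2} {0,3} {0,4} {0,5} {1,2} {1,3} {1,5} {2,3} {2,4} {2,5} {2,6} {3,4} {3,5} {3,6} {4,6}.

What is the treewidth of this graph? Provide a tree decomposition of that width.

The largest bag has 4 vertices, giving width 3; this decomposition certifies tw(G) ≤ 3. Conversely, {0, 2, 3, 4} is a clique of size 4, and the vertices of any clique must share a bag in every tree decomposition; so some bag has ≥ 4 vertices and tw(G) ≥ 3. Combining the bounds, tw(G) = 3.

Treewidth 3.
Bags: B1 = {0, 2, 3, 4}  B2 = {2, 3, 4, 6}  B3 = {0, 2, 3, 5}  B4 = {1, 2, 3, 5}
Tree: B1–B2, B1–B3, B3–B4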